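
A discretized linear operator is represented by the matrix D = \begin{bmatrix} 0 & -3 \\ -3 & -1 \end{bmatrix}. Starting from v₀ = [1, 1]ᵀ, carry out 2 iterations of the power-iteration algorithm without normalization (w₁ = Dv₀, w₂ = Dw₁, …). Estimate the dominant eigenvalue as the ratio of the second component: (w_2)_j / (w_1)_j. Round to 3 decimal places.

-3.250

w1 = Dv₀ = (0·1 + (-3)·1; (-3)·1 + (-1)·1) = (-3, -4)
w2 = Dw1 = (0·(-3) + (-3)·(-4); (-3)·(-3) + (-1)·(-4)) = (12, 13)
Ratio at component: 13 / -4 = -3.250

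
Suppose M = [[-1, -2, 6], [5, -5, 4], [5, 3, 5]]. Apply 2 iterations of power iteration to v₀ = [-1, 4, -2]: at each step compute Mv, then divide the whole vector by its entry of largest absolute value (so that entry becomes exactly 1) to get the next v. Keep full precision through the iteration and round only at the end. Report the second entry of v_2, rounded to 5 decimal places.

-0.27751

Mv0 = (-19.000000, -33.000000, -3.000000); divide by -33.000000 → v1 = (0.575758, 1.000000, 0.090909)
Mv1 = (-2.030303, -1.757576, 6.333333); divide by 6.333333 → v2 = (-0.320574, -0.277512, 1.000000)
Requested entry of v2: 58/-209 = -0.27751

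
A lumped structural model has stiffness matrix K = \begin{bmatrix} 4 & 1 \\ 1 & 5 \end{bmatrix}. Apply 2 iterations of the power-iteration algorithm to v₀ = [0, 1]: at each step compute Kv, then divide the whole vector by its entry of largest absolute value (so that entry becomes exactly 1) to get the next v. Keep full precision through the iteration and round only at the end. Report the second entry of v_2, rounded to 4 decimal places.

Kv0 = (1.00000, 5.00000); divide by 5.00000 → v1 = (0.20000, 1.00000)
Kv1 = (1.80000, 5.20000); divide by 5.20000 → v2 = (0.34615, 1.00000)
Requested entry of v2: 26/26 = 1.0000

1.0000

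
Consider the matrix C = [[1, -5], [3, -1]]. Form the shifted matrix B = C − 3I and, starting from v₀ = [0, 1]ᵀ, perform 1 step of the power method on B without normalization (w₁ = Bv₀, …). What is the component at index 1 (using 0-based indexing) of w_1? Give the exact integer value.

B = C − 3I has rows (-2, -5); (3, -4)
w1 = Bv₀ = ((-2)·0 + (-5)·1; 3·0 + (-4)·1) = (-5, -4)
Requested component of w1: -4

-4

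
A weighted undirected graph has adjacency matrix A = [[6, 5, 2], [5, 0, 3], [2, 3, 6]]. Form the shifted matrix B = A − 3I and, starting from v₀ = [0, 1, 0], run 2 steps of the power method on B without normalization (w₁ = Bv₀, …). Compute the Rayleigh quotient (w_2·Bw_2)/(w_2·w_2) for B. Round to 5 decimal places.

μ ≈ 0.13149

B = A − 3I has rows (3, 5, 2); (5, -3, 3); (2, 3, 3)
w1 = Bv₀ = (5, -3, 3)
w2 = Bw1 = (6, 43, 10)
Bw2 = (253, -69, 171)
w2·Bw2 = 261; w2·w2 = 1985; μ ≈ 261/1985 = 0.13149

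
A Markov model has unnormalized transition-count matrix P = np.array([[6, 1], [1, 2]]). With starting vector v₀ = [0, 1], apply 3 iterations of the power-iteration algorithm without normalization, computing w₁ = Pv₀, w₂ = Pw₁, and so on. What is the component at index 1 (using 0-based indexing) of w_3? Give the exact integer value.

w1 = Pv₀ = (1, 2)
w2 = Pw1 = (8, 5)
w3 = Pw2 = (53, 18)
The requested component of w3 is 18.

18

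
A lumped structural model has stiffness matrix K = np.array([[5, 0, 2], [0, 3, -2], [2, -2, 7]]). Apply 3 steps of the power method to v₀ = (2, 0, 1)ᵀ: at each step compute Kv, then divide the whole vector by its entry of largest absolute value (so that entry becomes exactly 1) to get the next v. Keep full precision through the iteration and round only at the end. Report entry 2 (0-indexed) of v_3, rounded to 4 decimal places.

Kv0 = (12.00000, -2.00000, 11.00000); divide by 12.00000 → v1 = (1.00000, -0.16667, 0.91667)
Kv1 = (6.83333, -2.33333, 8.75000); divide by 8.75000 → v2 = (0.78095, -0.26667, 1.00000)
Kv2 = (5.90476, -2.80000, 9.09524); divide by 9.09524 → v3 = (0.64921, -0.30785, 1.00000)
Requested entry of v3: 955/955 = 1.0000

1.0000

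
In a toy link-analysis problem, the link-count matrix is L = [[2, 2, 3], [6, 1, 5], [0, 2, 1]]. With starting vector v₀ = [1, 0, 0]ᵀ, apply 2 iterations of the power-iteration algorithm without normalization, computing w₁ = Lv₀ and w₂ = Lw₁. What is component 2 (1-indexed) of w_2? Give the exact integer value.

18

w1 = Lv₀ = (2·1 + 2·0 + 3·0; 6·1 + 1·0 + 5·0; 0·1 + 2·0 + 1·0) = (2, 6, 0)
w2 = Lw1 = (2·2 + 2·6 + 3·0; 6·2 + 1·6 + 5·0; 0·2 + 2·6 + 1·0) = (16, 18, 12)
The requested component of w2 is 18.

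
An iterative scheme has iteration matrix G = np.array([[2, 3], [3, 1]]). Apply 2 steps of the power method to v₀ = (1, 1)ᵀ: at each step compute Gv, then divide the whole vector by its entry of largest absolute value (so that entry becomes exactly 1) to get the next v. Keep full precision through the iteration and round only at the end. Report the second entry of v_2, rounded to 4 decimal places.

Gv0 = (5.00000, 4.00000); divide by 5.00000 → v1 = (1.00000, 0.80000)
Gv1 = (4.40000, 3.80000); divide by 4.40000 → v2 = (1.00000, 0.86364)
Requested entry of v2: 19/22 = 0.8636

0.8636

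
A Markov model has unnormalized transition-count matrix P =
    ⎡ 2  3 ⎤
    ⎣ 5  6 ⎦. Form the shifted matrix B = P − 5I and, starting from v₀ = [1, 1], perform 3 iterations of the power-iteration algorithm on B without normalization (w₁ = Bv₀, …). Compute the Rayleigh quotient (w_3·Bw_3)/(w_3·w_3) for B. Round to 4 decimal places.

B = P − 5I has rows (-3, 3); (5, 1)
w1 = Bv₀ = ((-3)·1 + 3·1; 5·1 + 1·1) = (0, 6)
w2 = Bw1 = ((-3)·0 + 3·6; 5·0 + 1·6) = (18, 6)
w3 = Bw2 = (-36, 96)
Bw3 = (396, -84)
w3·Bw3 = -22320; w3·w3 = 10512; μ ≈ -22320/10512 = -2.1233

-2.1233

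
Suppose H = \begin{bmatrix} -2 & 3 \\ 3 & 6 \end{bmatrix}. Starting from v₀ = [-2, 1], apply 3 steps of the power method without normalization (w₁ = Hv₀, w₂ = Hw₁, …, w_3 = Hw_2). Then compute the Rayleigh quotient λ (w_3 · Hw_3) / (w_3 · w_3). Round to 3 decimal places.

λ ≈ 4.671

w1 = Hv₀ = ((-2)·(-2) + 3·1; 3·(-2) + 6·1) = (7, 0)
w2 = Hw1 = ((-2)·7 + 3·0; 3·7 + 6·0) = (-14, 21)
w3 = Hw2 = (91, 84)
Hw3 = (70, 777)
w3·Hw3 = 91·70 + 84·777 = 71638; w3·w3 = 91·91 + 84·84 = 15337
λ ≈ 71638/15337 = 4.671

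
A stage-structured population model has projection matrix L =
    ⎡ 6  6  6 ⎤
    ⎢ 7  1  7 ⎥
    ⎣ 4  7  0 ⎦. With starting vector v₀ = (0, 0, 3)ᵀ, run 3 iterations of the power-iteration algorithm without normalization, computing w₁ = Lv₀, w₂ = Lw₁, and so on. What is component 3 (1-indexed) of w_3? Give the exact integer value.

w1 = Lv₀ = (6·0 + 6·0 + 6·3; 7·0 + 1·0 + 7·3; 4·0 + 7·0 + 0·3) = (18, 21, 0)
w2 = Lw1 = (6·18 + 6·21 + 6·0; 7·18 + 1·21 + 7·0; 4·18 + 7·21 + 0·0) = (234, 147, 219)
w3 = Lw2 = (3600, 3318, 1965)
The requested component of w3 is 1965.

1965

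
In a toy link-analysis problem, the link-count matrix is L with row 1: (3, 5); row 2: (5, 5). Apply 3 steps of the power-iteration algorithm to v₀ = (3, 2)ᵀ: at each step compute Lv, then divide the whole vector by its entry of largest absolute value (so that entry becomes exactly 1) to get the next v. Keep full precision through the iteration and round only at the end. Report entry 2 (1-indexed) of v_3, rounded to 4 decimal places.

Lv0 = (19.00000, 25.00000); divide by 25.00000 → v1 = (0.76000, 1.00000)
Lv1 = (7.28000, 8.80000); divide by 8.80000 → v2 = (0.82727, 1.00000)
Lv2 = (7.48182, 9.13636); divide by 9.13636 → v3 = (0.81891, 1.00000)
Requested entry of v3: 2010/2010 = 1.0000

1.0000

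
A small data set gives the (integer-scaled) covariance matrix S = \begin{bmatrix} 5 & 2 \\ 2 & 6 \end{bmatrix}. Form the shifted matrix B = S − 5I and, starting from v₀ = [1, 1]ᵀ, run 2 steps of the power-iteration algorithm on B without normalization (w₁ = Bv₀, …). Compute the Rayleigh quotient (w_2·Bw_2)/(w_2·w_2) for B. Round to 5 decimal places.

2.55294

B = S − 5I has rows (0, 2); (2, 1)
w1 = Bv₀ = (0·1 + 2·1; 2·1 + 1·1) = (2, 3)
w2 = Bw1 = (0·2 + 2·3; 2·2 + 1·3) = (6, 7)
Bw2 = (14, 19)
w2·Bw2 = 217; w2·w2 = 85; μ ≈ 217/85 = 2.55294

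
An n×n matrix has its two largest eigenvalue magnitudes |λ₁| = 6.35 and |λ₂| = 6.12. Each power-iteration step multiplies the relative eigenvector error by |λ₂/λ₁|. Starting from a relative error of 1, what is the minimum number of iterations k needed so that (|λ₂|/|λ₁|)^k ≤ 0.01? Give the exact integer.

|λ₂/λ₁| = 6.12/6.35 = 0.96378
Need k ≥ ln(0.01) / ln(0.96378) = -4.6052 / -0.0369 ≈ 124.826
Smallest integer k satisfying the bound: 125

125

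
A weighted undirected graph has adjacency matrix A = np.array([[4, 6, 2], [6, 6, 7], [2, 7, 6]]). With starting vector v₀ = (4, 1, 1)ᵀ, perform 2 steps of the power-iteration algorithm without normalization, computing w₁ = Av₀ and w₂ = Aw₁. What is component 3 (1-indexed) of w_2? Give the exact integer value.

433

w1 = Av₀ = (24, 37, 21)
w2 = Aw1 = (360, 513, 433)
The requested component of w2 is 433.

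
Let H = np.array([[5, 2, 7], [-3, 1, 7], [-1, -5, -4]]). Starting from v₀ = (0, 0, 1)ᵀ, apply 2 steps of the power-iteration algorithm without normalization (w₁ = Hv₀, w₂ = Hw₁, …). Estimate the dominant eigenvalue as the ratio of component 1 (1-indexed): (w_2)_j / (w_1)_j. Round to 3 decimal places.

3.000

w1 = Hv₀ = (5·0 + 2·0 + 7·1; (-3)·0 + 1·0 + 7·1; (-1)·0 + (-5)·0 + (-4)·1) = (7, 7, -4)
w2 = Hw1 = (5·7 + 2·7 + 7·(-4); (-3)·7 + 1·7 + 7·(-4); (-1)·7 + (-5)·7 + (-4)·(-4)) = (21, -42, -26)
Ratio at component: 21 / 7 = 3.000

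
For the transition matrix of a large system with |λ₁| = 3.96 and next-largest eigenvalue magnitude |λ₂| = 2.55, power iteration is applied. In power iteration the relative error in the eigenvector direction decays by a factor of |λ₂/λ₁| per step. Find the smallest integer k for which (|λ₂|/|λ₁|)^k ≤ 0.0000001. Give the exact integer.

|λ₂/λ₁| = 2.55/3.96 = 0.64394
Need k ≥ ln(0.0000001) / ln(0.64394) = -16.1181 / -0.4402 ≈ 36.619
Smallest integer k satisfying the bound: 37

37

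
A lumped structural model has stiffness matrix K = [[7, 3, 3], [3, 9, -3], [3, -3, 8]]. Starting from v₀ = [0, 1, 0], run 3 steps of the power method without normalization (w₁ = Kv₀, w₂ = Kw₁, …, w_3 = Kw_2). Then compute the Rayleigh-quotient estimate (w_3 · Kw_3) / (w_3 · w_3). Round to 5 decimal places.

11.57049

w1 = Kv₀ = (7·0 + 3·1 + 3·0; 3·0 + 9·1 + (-3)·0; 3·0 + (-3)·1 + 8·0) = (3, 9, -3)
w2 = Kw1 = (7·3 + 3·9 + 3·(-3); 3·3 + 9·9 + (-3)·(-3); 3·3 + (-3)·9 + 8·(-3)) = (39, 99, -42)
w3 = Kw2 = (444, 1134, -516)
Kw3 = (4962, 13086, -6198)
w3·Kw3 = 444·4962 + 1134·13086 + (-516)·(-6198) = 20240820; w3·w3 = 444·444 + 1134·1134 + (-516)·(-516) = 1749348
λ ≈ 20240820/1749348 = 11.57049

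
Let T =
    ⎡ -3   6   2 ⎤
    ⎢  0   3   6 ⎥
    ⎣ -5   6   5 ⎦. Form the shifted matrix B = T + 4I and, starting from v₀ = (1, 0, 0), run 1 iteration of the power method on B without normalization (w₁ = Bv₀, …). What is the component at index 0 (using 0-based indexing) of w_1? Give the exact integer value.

1

B = T + 4I has rows (1, 6, 2); (0, 7, 6); (-5, 6, 9)
w1 = Bv₀ = (1·1 + 6·0 + 2·0; 0·1 + 7·0 + 6·0; (-5)·1 + 6·0 + 9·0) = (1, 0, -5)
Requested component of w1: 1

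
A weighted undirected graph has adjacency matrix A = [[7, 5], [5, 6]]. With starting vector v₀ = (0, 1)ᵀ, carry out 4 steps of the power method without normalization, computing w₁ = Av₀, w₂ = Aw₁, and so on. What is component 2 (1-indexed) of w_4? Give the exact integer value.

7946

w1 = Av₀ = (7·0 + 5·1; 5·0 + 6·1) = (5, 6)
w2 = Aw1 = (7·5 + 5·6; 5·5 + 6·6) = (65, 61)
w3 = Aw2 = (760, 691)
w4 = Aw3 = (8775, 7946)
The requested component of w4 is 7946.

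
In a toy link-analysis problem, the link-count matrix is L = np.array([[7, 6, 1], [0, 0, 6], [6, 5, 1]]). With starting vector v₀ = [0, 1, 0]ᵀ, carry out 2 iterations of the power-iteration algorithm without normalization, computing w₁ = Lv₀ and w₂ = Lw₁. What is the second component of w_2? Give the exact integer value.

30

w1 = Lv₀ = (6, 0, 5)
w2 = Lw1 = (47, 30, 41)
The requested component of w2 is 30.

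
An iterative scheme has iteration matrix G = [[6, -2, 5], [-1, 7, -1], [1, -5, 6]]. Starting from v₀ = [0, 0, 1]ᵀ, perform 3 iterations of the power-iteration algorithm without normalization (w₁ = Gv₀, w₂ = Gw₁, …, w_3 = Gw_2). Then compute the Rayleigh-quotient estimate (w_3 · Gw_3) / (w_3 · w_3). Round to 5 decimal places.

w1 = Gv₀ = (6·0 + (-2)·0 + 5·1; (-1)·0 + 7·0 + (-1)·1; 1·0 + (-5)·0 + 6·1) = (5, -1, 6)
w2 = Gw1 = (6·5 + (-2)·(-1) + 5·6; (-1)·5 + 7·(-1) + (-1)·6; 1·5 + (-5)·(-1) + 6·6) = (62, -18, 46)
w3 = Gw2 = (638, -234, 428)
Gw3 = (6436, -2704, 4376)
w3·Gw3 = 638·6436 + (-234)·(-2704) + 428·4376 = 6611832; w3·w3 = 638·638 + (-234)·(-234) + 428·428 = 644984
λ ≈ 6611832/644984 = 10.25116

λ ≈ 10.25116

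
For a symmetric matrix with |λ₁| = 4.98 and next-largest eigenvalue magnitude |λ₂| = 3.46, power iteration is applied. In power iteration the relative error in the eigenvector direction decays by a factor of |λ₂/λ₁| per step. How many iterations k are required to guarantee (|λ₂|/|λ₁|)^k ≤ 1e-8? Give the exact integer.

|λ₂/λ₁| = 3.46/4.98 = 0.69478
Need k ≥ ln(1e-8) / ln(0.69478) = -18.4207 / -0.3642 ≈ 50.584
Smallest integer k satisfying the bound: 51

51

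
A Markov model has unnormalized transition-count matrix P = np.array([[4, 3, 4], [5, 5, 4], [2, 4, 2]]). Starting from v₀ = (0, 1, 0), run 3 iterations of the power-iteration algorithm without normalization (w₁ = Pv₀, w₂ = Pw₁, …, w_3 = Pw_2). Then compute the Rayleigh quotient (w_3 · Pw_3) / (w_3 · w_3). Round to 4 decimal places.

w1 = Pv₀ = (4·0 + 3·1 + 4·0; 5·0 + 5·1 + 4·0; 2·0 + 4·1 + 2·0) = (3, 5, 4)
w2 = Pw1 = (4·3 + 3·5 + 4·4; 5·3 + 5·5 + 4·4; 2·3 + 4·5 + 2·4) = (43, 56, 34)
w3 = Pw2 = (476, 631, 378)
Pw3 = (5309, 7047, 4232)
w3·Pw3 = 476·5309 + 631·7047 + 378·4232 = 8573437; w3·w3 = 476·476 + 631·631 + 378·378 = 767621
λ ≈ 8573437/767621 = 11.1688

λ ≈ 11.1688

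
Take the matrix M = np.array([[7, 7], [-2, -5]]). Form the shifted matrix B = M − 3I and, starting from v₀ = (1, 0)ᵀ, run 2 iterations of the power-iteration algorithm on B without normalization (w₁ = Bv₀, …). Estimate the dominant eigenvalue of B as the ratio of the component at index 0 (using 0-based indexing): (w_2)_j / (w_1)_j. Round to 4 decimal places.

B = M − 3I has rows (4, 7); (-2, -8)
w1 = Bv₀ = (4, -2)
w2 = Bw1 = (2, 8)
Ratio: 2/4 = 0.5000

0.5000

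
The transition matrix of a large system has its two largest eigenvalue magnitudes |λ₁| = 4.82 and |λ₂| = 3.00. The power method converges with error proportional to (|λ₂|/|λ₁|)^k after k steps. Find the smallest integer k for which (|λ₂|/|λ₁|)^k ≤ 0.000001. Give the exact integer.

30

|λ₂/λ₁| = 3.00/4.82 = 0.62241
Need k ≥ ln(0.000001) / ln(0.62241) = -13.8155 / -0.4742 ≈ 29.137
Smallest integer k satisfying the bound: 30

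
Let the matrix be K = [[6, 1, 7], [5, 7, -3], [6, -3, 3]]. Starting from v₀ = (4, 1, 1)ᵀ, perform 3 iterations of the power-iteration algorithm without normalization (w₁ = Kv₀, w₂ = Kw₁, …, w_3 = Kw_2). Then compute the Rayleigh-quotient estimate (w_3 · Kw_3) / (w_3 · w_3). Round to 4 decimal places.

λ ≈ 10.6505

w1 = Kv₀ = (32, 24, 24)
w2 = Kw1 = (384, 256, 192)
w3 = Kw2 = (3904, 3136, 2112)
Kw3 = (41344, 35136, 20352)
w3·Kw3 = 3904·41344 + 3136·35136 + 2112·20352 = 314576896; w3·w3 = 3904·3904 + 3136·3136 + 2112·2112 = 29536256
λ ≈ 314576896/29536256 = 10.6505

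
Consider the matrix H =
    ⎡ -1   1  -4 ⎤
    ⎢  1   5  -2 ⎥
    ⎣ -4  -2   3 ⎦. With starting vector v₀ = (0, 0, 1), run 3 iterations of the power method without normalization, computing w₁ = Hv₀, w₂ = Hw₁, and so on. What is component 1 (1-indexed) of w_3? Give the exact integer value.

w1 = Hv₀ = (-4, -2, 3)
w2 = Hw1 = (-10, -20, 29)
w3 = Hw2 = (-126, -168, 167)
The requested component of w3 is -126.

-126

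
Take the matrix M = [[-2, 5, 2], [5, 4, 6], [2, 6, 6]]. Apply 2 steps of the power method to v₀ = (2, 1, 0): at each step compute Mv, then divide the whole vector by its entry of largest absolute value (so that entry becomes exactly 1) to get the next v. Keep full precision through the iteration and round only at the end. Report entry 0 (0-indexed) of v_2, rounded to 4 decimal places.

0.6027

Mv0 = (1.00000, 14.00000, 10.00000); divide by 14.00000 → v1 = (0.07143, 1.00000, 0.71429)
Mv1 = (6.28571, 8.64286, 10.42857); divide by 10.42857 → v2 = (0.60274, 0.82877, 1.00000)
Requested entry of v2: 88/146 = 0.6027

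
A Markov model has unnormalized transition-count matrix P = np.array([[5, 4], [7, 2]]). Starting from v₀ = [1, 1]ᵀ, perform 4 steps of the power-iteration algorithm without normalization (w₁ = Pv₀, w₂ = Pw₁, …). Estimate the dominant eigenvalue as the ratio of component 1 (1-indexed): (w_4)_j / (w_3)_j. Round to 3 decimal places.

w1 = Pv₀ = (5·1 + 4·1; 7·1 + 2·1) = (9, 9)
w2 = Pw1 = (5·9 + 4·9; 7·9 + 2·9) = (81, 81)
w3 = Pw2 = (729, 729)
w4 = Pw3 = (6561, 6561)
Ratio at component: 6561 / 729 = 9.000

λ ≈ 9.000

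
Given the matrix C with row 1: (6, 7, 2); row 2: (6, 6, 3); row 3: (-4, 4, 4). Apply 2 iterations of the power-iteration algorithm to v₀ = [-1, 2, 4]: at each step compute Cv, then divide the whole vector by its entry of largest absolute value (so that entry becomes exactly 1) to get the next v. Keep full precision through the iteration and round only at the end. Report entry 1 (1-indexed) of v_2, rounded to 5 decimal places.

0.96528

Cv0 = (16.000000, 18.000000, 28.000000); divide by 28.000000 → v1 = (0.571429, 0.642857, 1.000000)
Cv1 = (9.928571, 10.285714, 4.285714); divide by 10.285714 → v2 = (0.965278, 1.000000, 0.416667)
Requested entry of v2: 278/288 = 0.96528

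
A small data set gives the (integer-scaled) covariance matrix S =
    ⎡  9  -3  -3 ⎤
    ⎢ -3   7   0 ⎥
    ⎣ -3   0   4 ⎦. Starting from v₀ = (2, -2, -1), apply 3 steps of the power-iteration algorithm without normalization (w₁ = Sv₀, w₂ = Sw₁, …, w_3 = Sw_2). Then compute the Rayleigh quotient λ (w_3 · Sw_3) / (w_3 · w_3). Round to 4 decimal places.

11.9475

w1 = Sv₀ = (9·2 + (-3)·(-2) + (-3)·(-1); (-3)·2 + 7·(-2) + 0·(-1); (-3)·2 + 0·(-2) + 4·(-1)) = (27, -20, -10)
w2 = Sw1 = (9·27 + (-3)·(-20) + (-3)·(-10); (-3)·27 + 7·(-20) + 0·(-10); (-3)·27 + 0·(-20) + 4·(-10)) = (333, -221, -121)
w3 = Sw2 = (4023, -2546, -1483)
Sw3 = (48294, -29891, -18001)
w3·Sw3 = 4023·48294 + (-2546)·(-29891) + (-1483)·(-18001) = 297084731; w3·w3 = 4023·4023 + (-2546)·(-2546) + (-1483)·(-1483) = 24865934
λ ≈ 297084731/24865934 = 11.9475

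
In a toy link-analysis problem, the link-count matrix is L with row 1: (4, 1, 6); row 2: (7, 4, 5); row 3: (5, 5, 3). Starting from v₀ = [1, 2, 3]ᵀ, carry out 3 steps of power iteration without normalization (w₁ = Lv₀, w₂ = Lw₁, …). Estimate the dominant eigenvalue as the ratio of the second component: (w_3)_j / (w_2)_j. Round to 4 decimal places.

w1 = Lv₀ = (24, 30, 24)
w2 = Lw1 = (270, 408, 342)
w3 = Lw2 = (3540, 5232, 4416)
Ratio at component: 5232 / 408 = 12.8235

λ ≈ 12.8235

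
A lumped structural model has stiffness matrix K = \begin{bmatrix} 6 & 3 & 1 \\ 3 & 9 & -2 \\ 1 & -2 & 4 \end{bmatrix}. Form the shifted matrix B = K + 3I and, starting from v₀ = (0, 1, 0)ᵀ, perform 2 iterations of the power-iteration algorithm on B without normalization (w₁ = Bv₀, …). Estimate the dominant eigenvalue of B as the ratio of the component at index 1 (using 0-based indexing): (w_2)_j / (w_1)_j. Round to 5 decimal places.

13.08333

B = K + 3I has rows (9, 3, 1); (3, 12, -2); (1, -2, 7)
w1 = Bv₀ = (9·0 + 3·1 + 1·0; 3·0 + 12·1 + (-2)·0; 1·0 + (-2)·1 + 7·0) = (3, 12, -2)
w2 = Bw1 = (9·3 + 3·12 + 1·(-2); 3·3 + 12·12 + (-2)·(-2); 1·3 + (-2)·12 + 7·(-2)) = (61, 157, -35)
Ratio: 157/12 = 13.08333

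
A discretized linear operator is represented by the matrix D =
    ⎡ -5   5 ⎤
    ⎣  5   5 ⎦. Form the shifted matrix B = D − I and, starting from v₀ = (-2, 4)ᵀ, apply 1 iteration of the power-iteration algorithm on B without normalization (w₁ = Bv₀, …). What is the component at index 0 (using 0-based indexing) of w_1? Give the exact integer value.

B = D − I has rows (-6, 5); (5, 4)
w1 = Bv₀ = (32, 6)
Requested component of w1: 32

32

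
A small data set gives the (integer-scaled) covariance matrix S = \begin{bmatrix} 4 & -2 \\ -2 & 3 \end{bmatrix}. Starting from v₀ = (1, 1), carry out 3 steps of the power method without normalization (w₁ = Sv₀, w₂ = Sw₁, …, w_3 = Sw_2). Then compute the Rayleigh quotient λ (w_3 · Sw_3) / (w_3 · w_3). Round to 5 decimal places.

5.48169

w1 = Sv₀ = (4·1 + (-2)·1; (-2)·1 + 3·1) = (2, 1)
w2 = Sw1 = (4·2 + (-2)·1; (-2)·2 + 3·1) = (6, -1)
w3 = Sw2 = (26, -15)
Sw3 = (134, -97)
w3·Sw3 = 26·134 + (-15)·(-97) = 4939; w3·w3 = 26·26 + (-15)·(-15) = 901
λ ≈ 4939/901 = 5.48169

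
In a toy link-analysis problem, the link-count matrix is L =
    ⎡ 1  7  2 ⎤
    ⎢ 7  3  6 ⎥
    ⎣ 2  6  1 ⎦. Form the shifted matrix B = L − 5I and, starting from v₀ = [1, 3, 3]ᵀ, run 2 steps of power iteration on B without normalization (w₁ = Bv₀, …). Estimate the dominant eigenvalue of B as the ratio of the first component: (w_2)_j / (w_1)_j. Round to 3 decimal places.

B = L − 5I has rows (-4, 7, 2); (7, -2, 6); (2, 6, -4)
w1 = Bv₀ = ((-4)·1 + 7·3 + 2·3; 7·1 + (-2)·3 + 6·3; 2·1 + 6·3 + (-4)·3) = (23, 19, 8)
w2 = Bw1 = ((-4)·23 + 7·19 + 2·8; 7·23 + (-2)·19 + 6·8; 2·23 + 6·19 + (-4)·8) = (57, 171, 128)
Ratio: 57/23 = 2.478

2.478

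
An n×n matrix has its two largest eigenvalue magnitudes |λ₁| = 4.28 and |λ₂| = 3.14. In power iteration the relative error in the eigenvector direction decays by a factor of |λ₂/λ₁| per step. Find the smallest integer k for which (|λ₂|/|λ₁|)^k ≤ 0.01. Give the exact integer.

15

|λ₂/λ₁| = 3.14/4.28 = 0.73364
Need k ≥ ln(0.01) / ln(0.73364) = -4.6052 / -0.3097 ≈ 14.868
Smallest integer k satisfying the bound: 15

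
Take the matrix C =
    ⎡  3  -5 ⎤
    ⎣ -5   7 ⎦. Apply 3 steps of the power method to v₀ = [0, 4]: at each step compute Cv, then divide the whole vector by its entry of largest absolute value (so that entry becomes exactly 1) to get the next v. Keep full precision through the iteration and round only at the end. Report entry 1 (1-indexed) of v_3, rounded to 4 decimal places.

Cv0 = (-20.00000, 28.00000); divide by 28.00000 → v1 = (-0.71429, 1.00000)
Cv1 = (-7.14286, 10.57143); divide by 10.57143 → v2 = (-0.67568, 1.00000)
Cv2 = (-7.02703, 10.37838); divide by 10.37838 → v3 = (-0.67708, 1.00000)
Requested entry of v3: -2080/3072 = -0.6771

-0.6771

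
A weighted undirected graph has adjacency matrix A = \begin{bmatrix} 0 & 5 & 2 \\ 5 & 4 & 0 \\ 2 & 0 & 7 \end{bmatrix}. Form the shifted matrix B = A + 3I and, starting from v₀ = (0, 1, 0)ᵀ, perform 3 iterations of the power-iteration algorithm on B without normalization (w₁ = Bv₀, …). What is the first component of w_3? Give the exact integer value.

B = A + 3I has rows (3, 5, 2); (5, 7, 0); (2, 0, 10)
w1 = Bv₀ = (3·0 + 5·1 + 2·0; 5·0 + 7·1 + 0·0; 2·0 + 0·1 + 10·0) = (5, 7, 0)
w2 = Bw1 = (3·5 + 5·7 + 2·0; 5·5 + 7·7 + 0·0; 2·5 + 0·7 + 10·0) = (50, 74, 10)
w3 = Bw2 = (540, 768, 200)
Requested component of w3: 540

540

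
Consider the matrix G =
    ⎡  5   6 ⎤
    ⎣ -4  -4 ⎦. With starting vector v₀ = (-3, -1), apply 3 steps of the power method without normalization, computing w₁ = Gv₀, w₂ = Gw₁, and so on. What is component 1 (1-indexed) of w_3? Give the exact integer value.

75

w1 = Gv₀ = (-21, 16)
w2 = Gw1 = (-9, 20)
w3 = Gw2 = (75, -44)
The requested component of w3 is 75.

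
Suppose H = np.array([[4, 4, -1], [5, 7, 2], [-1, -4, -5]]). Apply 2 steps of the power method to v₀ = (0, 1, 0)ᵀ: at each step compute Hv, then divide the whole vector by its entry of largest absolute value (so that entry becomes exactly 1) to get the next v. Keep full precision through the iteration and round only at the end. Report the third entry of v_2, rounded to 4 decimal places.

-0.1967

Hv0 = (4.00000, 7.00000, -4.00000); divide by 7.00000 → v1 = (0.57143, 1.00000, -0.57143)
Hv1 = (6.85714, 8.71429, -1.71429); divide by 8.71429 → v2 = (0.78689, 1.00000, -0.19672)
Requested entry of v2: -12/61 = -0.1967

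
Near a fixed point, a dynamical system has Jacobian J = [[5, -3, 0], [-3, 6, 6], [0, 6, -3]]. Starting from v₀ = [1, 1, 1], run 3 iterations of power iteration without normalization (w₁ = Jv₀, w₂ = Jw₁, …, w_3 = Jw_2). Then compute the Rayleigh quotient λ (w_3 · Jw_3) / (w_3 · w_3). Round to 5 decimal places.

w1 = Jv₀ = (5·1 + (-3)·1 + 0·1; (-3)·1 + 6·1 + 6·1; 0·1 + 6·1 + (-3)·1) = (2, 9, 3)
w2 = Jw1 = (5·2 + (-3)·9 + 0·3; (-3)·2 + 6·9 + 6·3; 0·2 + 6·9 + (-3)·3) = (-17, 66, 45)
w3 = Jw2 = (-283, 717, 261)
Jw3 = (-3566, 6717, 3519)
w3·Jw3 = (-283)·(-3566) + 717·6717 + 261·3519 = 6743726; w3·w3 = (-283)·(-283) + 717·717 + 261·261 = 662299
λ ≈ 6743726/662299 = 10.18230

10.18230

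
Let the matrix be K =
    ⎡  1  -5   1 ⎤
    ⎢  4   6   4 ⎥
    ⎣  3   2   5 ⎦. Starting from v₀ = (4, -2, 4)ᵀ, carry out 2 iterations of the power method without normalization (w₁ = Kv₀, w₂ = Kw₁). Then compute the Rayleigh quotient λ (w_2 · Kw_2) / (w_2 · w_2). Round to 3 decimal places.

8.154

w1 = Kv₀ = (1·4 + (-5)·(-2) + 1·4; 4·4 + 6·(-2) + 4·4; 3·4 + 2·(-2) + 5·4) = (18, 20, 28)
w2 = Kw1 = (1·18 + (-5)·20 + 1·28; 4·18 + 6·20 + 4·28; 3·18 + 2·20 + 5·28) = (-54, 304, 234)
Kw2 = (-1340, 2544, 1616)
w2·Kw2 = (-54)·(-1340) + 304·2544 + 234·1616 = 1223880; w2·w2 = (-54)·(-54) + 304·304 + 234·234 = 150088
λ ≈ 1223880/150088 = 8.154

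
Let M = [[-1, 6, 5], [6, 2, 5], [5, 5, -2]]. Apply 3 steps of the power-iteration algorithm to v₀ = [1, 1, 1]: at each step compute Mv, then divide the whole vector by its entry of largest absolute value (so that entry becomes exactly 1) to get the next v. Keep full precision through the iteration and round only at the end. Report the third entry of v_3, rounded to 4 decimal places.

0.6968

Mv0 = (10.00000, 13.00000, 8.00000); divide by 13.00000 → v1 = (0.76923, 1.00000, 0.61538)
Mv1 = (8.30769, 9.69231, 7.61538); divide by 9.69231 → v2 = (0.85714, 1.00000, 0.78571)
Mv2 = (9.07143, 11.07143, 7.71429); divide by 11.07143 → v3 = (0.81935, 1.00000, 0.69677)
Requested entry of v3: 972/1395 = 0.6968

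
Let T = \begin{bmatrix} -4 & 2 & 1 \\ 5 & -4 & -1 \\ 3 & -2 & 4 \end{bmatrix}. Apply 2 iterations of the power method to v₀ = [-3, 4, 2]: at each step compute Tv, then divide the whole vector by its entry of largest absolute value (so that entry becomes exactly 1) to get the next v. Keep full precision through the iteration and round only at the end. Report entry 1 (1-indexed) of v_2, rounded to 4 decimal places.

Tv0 = (22.00000, -33.00000, -9.00000); divide by -33.00000 → v1 = (-0.66667, 1.00000, 0.27273)
Tv1 = (4.93939, -7.60606, -2.90909); divide by -7.60606 → v2 = (-0.64940, 1.00000, 0.38247)
Requested entry of v2: -163/251 = -0.6494

-0.6494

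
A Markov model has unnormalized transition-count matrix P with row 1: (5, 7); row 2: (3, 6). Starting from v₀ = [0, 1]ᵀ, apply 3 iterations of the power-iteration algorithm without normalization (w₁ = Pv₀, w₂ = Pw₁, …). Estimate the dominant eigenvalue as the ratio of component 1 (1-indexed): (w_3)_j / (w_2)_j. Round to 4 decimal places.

w1 = Pv₀ = (7, 6)
w2 = Pw1 = (77, 57)
w3 = Pw2 = (784, 573)
Ratio at component: 784 / 77 = 10.1818

10.1818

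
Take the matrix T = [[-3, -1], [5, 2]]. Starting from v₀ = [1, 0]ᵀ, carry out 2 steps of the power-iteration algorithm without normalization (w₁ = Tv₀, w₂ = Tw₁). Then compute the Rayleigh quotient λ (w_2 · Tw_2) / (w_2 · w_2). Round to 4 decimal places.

w1 = Tv₀ = ((-3)·1 + (-1)·0; 5·1 + 2·0) = (-3, 5)
w2 = Tw1 = ((-3)·(-3) + (-1)·5; 5·(-3) + 2·5) = (4, -5)
Tw2 = (-7, 10)
w2·Tw2 = 4·(-7) + (-5)·10 = -78; w2·w2 = 4·4 + (-5)·(-5) = 41
λ ≈ -78/41 = -1.9024

λ ≈ -1.9024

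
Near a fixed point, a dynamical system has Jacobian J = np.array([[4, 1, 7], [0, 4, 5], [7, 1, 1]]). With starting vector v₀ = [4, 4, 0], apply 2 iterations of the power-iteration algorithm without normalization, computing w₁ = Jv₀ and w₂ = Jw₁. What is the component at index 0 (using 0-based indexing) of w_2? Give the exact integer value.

320

w1 = Jv₀ = (4·4 + 1·4 + 7·0; 0·4 + 4·4 + 5·0; 7·4 + 1·4 + 1·0) = (20, 16, 32)
w2 = Jw1 = (4·20 + 1·16 + 7·32; 0·20 + 4·16 + 5·32; 7·20 + 1·16 + 1·32) = (320, 224, 188)
The requested component of w2 is 320.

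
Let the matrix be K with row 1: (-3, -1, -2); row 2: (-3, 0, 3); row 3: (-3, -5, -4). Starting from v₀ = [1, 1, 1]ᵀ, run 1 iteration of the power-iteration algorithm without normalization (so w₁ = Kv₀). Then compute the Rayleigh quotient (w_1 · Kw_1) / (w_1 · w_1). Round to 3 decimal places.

w1 = Kv₀ = (-6, 0, -12)
Kw1 = (42, -18, 66)
w1·Kw1 = (-6)·42 + 0·(-18) + (-12)·66 = -1044; w1·w1 = (-6)·(-6) + 0·0 + (-12)·(-12) = 180
λ ≈ -1044/180 = -5.800

-5.800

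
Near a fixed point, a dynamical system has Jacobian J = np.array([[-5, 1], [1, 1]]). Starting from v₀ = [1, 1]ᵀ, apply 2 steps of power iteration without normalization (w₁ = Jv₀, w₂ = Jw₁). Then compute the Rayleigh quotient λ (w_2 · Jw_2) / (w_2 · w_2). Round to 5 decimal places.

w1 = Jv₀ = ((-5)·1 + 1·1; 1·1 + 1·1) = (-4, 2)
w2 = Jw1 = ((-5)·(-4) + 1·2; 1·(-4) + 1·2) = (22, -2)
Jw2 = (-112, 20)
w2·Jw2 = 22·(-112) + (-2)·20 = -2504; w2·w2 = 22·22 + (-2)·(-2) = 488
λ ≈ -2504/488 = -5.13115

λ ≈ -5.13115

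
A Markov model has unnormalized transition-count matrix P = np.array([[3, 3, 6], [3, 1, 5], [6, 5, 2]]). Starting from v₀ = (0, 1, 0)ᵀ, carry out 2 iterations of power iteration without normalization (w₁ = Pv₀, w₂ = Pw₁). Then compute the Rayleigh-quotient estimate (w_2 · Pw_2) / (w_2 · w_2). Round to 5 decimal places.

11.20574

w1 = Pv₀ = (3·0 + 3·1 + 6·0; 3·0 + 1·1 + 5·0; 6·0 + 5·1 + 2·0) = (3, 1, 5)
w2 = Pw1 = (3·3 + 3·1 + 6·5; 3·3 + 1·1 + 5·5; 6·3 + 5·1 + 2·5) = (42, 35, 33)
Pw2 = (429, 326, 493)
w2·Pw2 = 42·429 + 35·326 + 33·493 = 45697; w2·w2 = 42·42 + 35·35 + 33·33 = 4078
λ ≈ 45697/4078 = 11.20574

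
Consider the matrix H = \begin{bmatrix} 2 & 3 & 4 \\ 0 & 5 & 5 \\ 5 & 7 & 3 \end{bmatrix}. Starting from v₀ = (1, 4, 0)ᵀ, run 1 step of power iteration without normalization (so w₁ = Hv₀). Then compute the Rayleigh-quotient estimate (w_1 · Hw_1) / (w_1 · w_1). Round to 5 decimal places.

11.02493

w1 = Hv₀ = (14, 20, 33)
Hw1 = (220, 265, 309)
w1·Hw1 = 14·220 + 20·265 + 33·309 = 18577; w1·w1 = 14·14 + 20·20 + 33·33 = 1685
λ ≈ 18577/1685 = 11.02493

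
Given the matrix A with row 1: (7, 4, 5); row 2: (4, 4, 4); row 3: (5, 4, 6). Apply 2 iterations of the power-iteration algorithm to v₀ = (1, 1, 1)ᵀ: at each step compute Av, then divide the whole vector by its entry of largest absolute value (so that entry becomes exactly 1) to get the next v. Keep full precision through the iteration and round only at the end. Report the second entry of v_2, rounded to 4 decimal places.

Av0 = (16.00000, 12.00000, 15.00000); divide by 16.00000 → v1 = (1.00000, 0.75000, 0.93750)
Av1 = (14.68750, 10.75000, 13.62500); divide by 14.68750 → v2 = (1.00000, 0.73191, 0.92766)
Requested entry of v2: 172/235 = 0.7319

0.7319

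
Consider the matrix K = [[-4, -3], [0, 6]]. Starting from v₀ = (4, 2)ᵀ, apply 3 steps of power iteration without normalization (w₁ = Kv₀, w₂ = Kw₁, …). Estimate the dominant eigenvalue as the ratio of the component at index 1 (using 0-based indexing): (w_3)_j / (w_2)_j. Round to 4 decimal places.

w1 = Kv₀ = ((-4)·4 + (-3)·2; 0·4 + 6·2) = (-22, 12)
w2 = Kw1 = ((-4)·(-22) + (-3)·12; 0·(-22) + 6·12) = (52, 72)
w3 = Kw2 = (-424, 432)
Ratio at component: 432 / 72 = 6.0000

λ ≈ 6.0000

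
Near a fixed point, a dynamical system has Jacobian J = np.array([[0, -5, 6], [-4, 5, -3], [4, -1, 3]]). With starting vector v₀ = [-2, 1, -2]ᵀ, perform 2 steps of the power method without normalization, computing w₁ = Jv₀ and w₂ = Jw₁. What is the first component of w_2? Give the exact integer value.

w1 = Jv₀ = (0·(-2) + (-5)·1 + 6·(-2); (-4)·(-2) + 5·1 + (-3)·(-2); 4·(-2) + (-1)·1 + 3·(-2)) = (-17, 19, -15)
w2 = Jw1 = (0·(-17) + (-5)·19 + 6·(-15); (-4)·(-17) + 5·19 + (-3)·(-15); 4·(-17) + (-1)·19 + 3·(-15)) = (-185, 208, -132)
The requested component of w2 is -185.

-185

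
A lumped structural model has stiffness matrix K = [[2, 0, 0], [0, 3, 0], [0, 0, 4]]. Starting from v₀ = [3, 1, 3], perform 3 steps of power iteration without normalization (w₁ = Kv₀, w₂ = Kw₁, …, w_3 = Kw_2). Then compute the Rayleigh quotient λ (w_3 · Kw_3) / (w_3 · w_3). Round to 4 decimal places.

w1 = Kv₀ = (2·3 + 0·1 + 0·3; 0·3 + 3·1 + 0·3; 0·3 + 0·1 + 4·3) = (6, 3, 12)
w2 = Kw1 = (2·6 + 0·3 + 0·12; 0·6 + 3·3 + 0·12; 0·6 + 0·3 + 4·12) = (12, 9, 48)
w3 = Kw2 = (24, 27, 192)
Kw3 = (48, 81, 768)
w3·Kw3 = 24·48 + 27·81 + 192·768 = 150795; w3·w3 = 24·24 + 27·27 + 192·192 = 38169
λ ≈ 150795/38169 = 3.9507

3.9507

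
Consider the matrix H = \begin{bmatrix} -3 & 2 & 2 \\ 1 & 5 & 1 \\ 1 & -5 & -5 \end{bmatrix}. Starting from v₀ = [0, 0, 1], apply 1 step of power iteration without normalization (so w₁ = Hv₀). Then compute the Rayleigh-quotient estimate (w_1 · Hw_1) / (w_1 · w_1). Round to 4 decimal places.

w1 = Hv₀ = (2, 1, -5)
Hw1 = (-14, 2, 22)
w1·Hw1 = 2·(-14) + 1·2 + (-5)·22 = -136; w1·w1 = 2·2 + 1·1 + (-5)·(-5) = 30
λ ≈ -136/30 = -4.5333

λ ≈ -4.5333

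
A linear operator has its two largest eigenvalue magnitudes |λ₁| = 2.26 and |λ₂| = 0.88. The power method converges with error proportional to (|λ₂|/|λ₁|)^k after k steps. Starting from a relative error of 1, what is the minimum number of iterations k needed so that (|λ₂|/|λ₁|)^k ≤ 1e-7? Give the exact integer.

|λ₂/λ₁| = 0.88/2.26 = 0.38938
Need k ≥ ln(1e-7) / ln(0.38938) = -16.1181 / -0.9432 ≈ 17.089
Smallest integer k satisfying the bound: 18

18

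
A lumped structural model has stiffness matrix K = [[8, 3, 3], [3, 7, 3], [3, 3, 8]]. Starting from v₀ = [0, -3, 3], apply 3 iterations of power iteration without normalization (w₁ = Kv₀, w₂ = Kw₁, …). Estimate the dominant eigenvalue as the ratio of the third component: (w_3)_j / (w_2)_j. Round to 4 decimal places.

w1 = Kv₀ = (8·0 + 3·(-3) + 3·3; 3·0 + 7·(-3) + 3·3; 3·0 + 3·(-3) + 8·3) = (0, -12, 15)
w2 = Kw1 = (8·0 + 3·(-12) + 3·15; 3·0 + 7·(-12) + 3·15; 3·0 + 3·(-12) + 8·15) = (9, -39, 84)
w3 = Kw2 = (207, 6, 582)
Ratio at component: 582 / 84 = 6.9286

6.9286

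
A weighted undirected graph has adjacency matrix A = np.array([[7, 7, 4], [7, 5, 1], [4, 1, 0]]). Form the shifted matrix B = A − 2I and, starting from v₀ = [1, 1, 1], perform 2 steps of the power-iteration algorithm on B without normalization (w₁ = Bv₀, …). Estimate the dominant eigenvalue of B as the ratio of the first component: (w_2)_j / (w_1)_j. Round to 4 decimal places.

10.5625

B = A − 2I has rows (5, 7, 4); (7, 3, 1); (4, 1, -2)
w1 = Bv₀ = (5·1 + 7·1 + 4·1; 7·1 + 3·1 + 1·1; 4·1 + 1·1 + (-2)·1) = (16, 11, 3)
w2 = Bw1 = (5·16 + 7·11 + 4·3; 7·16 + 3·11 + 1·3; 4·16 + 1·11 + (-2)·3) = (169, 148, 69)
Ratio: 169/16 = 10.5625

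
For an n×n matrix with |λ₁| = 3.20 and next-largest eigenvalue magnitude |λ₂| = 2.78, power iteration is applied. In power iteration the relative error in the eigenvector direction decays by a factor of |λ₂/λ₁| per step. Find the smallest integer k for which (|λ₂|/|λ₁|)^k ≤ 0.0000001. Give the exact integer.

115

|λ₂/λ₁| = 2.78/3.20 = 0.86875
Need k ≥ ln(0.0000001) / ln(0.86875) = -16.1181 / -0.1407 ≈ 114.557
Smallest integer k satisfying the bound: 115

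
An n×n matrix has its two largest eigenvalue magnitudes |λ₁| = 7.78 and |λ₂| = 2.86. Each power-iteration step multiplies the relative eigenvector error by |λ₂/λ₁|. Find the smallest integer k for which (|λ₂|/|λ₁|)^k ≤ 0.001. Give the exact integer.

|λ₂/λ₁| = 2.86/7.78 = 0.36761
Need k ≥ ln(0.001) / ln(0.36761) = -6.9078 / -1.0007 ≈ 6.903
Smallest integer k satisfying the bound: 7

7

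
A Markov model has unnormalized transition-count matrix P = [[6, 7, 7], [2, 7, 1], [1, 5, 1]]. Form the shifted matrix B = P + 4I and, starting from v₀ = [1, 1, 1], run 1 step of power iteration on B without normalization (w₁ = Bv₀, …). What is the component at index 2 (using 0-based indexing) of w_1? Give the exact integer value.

11

B = P + 4I has rows (10, 7, 7); (2, 11, 1); (1, 5, 5)
w1 = Bv₀ = (10·1 + 7·1 + 7·1; 2·1 + 11·1 + 1·1; 1·1 + 5·1 + 5·1) = (24, 14, 11)
Requested component of w1: 11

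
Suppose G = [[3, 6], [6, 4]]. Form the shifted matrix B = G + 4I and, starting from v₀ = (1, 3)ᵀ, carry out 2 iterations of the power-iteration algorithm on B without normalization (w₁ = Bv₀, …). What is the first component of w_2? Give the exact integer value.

B = G + 4I has rows (7, 6); (6, 8)
w1 = Bv₀ = (7·1 + 6·3; 6·1 + 8·3) = (25, 30)
w2 = Bw1 = (7·25 + 6·30; 6·25 + 8·30) = (355, 390)
Requested component of w2: 355

355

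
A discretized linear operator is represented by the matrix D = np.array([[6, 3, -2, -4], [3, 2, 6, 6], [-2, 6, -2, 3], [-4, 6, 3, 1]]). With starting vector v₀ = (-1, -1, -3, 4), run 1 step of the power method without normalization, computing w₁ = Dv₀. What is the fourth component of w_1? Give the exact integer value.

-7

w1 = Dv₀ = (6·(-1) + 3·(-1) + (-2)·(-3) + (-4)·4; 3·(-1) + 2·(-1) + 6·(-3) + 6·4; (-2)·(-1) + 6·(-1) + (-2)·(-3) + 3·4; (-4)·(-1) + 6·(-1) + 3·(-3) + 1·4) = (-19, 1, 14, -7)
The requested component of w1 is -7.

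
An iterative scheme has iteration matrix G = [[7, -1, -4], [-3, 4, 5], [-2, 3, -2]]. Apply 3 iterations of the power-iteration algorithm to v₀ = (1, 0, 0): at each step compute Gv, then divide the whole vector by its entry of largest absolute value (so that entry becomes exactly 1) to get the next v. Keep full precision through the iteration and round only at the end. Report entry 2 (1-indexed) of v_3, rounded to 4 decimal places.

Gv0 = (7.00000, -3.00000, -2.00000); divide by 7.00000 → v1 = (1.00000, -0.42857, -0.28571)
Gv1 = (8.57143, -6.14286, -2.71429); divide by 8.57143 → v2 = (1.00000, -0.71667, -0.31667)
Gv2 = (8.98333, -7.45000, -3.51667); divide by 8.98333 → v3 = (1.00000, -0.82931, -0.39147)
Requested entry of v3: -447/539 = -0.8293

-0.8293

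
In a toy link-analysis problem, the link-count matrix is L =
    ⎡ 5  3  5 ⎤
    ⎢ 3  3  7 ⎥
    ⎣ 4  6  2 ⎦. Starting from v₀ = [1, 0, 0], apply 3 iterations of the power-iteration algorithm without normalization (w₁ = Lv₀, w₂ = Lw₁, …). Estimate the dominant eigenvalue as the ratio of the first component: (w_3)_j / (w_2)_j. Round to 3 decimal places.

λ ≈ 12.148

w1 = Lv₀ = (5·1 + 3·0 + 5·0; 3·1 + 3·0 + 7·0; 4·1 + 6·0 + 2·0) = (5, 3, 4)
w2 = Lw1 = (5·5 + 3·3 + 5·4; 3·5 + 3·3 + 7·4; 4·5 + 6·3 + 2·4) = (54, 52, 46)
w3 = Lw2 = (656, 640, 620)
Ratio at component: 656 / 54 = 12.148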